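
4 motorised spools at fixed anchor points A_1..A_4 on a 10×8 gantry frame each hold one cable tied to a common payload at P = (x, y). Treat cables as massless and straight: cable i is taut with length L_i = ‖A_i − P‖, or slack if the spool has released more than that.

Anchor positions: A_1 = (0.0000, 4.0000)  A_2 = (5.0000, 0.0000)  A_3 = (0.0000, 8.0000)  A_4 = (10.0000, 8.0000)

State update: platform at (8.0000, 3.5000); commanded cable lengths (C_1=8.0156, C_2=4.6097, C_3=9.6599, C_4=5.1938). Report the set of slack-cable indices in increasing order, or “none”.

3, 4

cable 1: L_1 = ‖A_1−P‖ = 8.0156;  C_1 = 8.0156 → taut
cable 2: L_2 = ‖A_2−P‖ = 4.6098;  C_2 = 4.6097 → taut
cable 3: L_3 = ‖A_3−P‖ = 9.1788;  C_3 = 9.6599 → slack
cable 4: L_4 = ‖A_4−P‖ = 4.9244;  C_4 = 5.1938 → slack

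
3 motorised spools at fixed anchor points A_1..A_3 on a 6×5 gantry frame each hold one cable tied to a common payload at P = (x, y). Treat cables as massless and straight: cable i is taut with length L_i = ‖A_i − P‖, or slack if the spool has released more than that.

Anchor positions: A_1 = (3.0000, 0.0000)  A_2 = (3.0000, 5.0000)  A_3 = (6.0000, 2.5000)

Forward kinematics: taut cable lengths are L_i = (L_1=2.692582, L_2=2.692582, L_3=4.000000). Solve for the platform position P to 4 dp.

(2.0000, 2.5000)

each cable: (A_i−P)·(A_i−P) = L_i²; let k_i = ‖A_i‖²−L_i²
k_1 = 9.0000+0.0000−7.2500 = 1.7500
row 1: 0.0000x − 10.0000y = -25.0000  (k_2=26.7500)
row 2: -6.0000x − 5.0000y = -24.5000  (k_3=26.2500)
Cramer on rows 1–2 → x = 2.0000, y = 2.5000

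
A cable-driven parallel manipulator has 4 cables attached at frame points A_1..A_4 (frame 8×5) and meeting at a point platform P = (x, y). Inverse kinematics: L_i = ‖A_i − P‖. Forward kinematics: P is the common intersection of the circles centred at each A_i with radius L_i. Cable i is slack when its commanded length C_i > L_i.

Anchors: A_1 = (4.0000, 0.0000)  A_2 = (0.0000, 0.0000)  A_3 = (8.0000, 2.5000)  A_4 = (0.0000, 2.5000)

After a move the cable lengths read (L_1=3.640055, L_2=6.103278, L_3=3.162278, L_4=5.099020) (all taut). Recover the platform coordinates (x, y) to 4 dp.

expand ‖A_i−P‖²=L_i² and subtract eq 1 (c_i ≔ ‖A_i‖²−L_i²)
c_1 = 16.0000+0.0000−13.2500 = 2.7500
eq1−eq2 → [8.0000  0.0000]·P = 40.0000
eq1−eq3 → [-8.0000  -5.0000]·P = -57.5000
eq1−eq4 → [8.0000  -5.0000]·P = 22.5000
2×2 solve → P = (5.0000, 3.5000)
check cable 4: ‖A_4−P‖² = 26.0000 ≈ L_4² = 26.0000 ✓

(5.0000, 3.5000)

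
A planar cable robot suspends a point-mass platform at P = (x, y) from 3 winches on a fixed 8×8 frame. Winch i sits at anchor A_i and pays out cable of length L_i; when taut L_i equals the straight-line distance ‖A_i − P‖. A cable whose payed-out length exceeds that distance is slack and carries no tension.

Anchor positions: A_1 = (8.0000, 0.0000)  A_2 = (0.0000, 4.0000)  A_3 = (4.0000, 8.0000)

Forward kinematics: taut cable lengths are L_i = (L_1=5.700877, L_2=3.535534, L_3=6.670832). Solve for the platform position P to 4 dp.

expand ‖A_i−P‖²=L_i² and subtract eq 1 (c_i ≔ ‖A_i‖²−L_i²)
c_1 = 64.0000+0.0000−32.5000 = 31.5000
eq1−eq2 → [16.0000  -8.0000]·P = 28.0000
eq1−eq3 → [8.0000  -16.0000]·P = -4.0000
2×2 solve → P = (2.5000, 1.5000)

(2.5000, 1.5000)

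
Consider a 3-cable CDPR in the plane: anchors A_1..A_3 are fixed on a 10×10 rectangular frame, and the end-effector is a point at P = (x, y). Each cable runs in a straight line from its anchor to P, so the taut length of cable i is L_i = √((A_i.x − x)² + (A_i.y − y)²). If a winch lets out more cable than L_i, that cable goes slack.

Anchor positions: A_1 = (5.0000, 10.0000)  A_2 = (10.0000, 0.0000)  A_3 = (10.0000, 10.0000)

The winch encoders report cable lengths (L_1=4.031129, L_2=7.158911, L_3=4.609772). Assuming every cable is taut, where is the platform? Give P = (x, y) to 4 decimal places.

each cable: (A_i−P)·(A_i−P) = L_i²; let k_i = ‖A_i‖²−L_i²
k_1 = 25.0000+100.0000−16.2500 = 108.7500
row 1: -10.0000x + 20.0000y = 60.0000  (k_2=48.7500)
row 2: -10.0000x + 0.0000y = -70.0000  (k_3=178.7500)
Cramer on rows 1–2 → x = 7.0000, y = 6.5000

(7.0000, 6.5000)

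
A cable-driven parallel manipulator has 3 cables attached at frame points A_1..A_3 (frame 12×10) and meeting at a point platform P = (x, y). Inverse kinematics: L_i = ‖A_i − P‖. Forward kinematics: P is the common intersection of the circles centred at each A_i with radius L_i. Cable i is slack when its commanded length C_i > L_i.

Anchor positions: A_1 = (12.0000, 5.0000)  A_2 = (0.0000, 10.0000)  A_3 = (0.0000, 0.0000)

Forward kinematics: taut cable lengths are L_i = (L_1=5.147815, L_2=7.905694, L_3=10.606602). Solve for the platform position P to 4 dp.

each cable: (A_i−P)·(A_i−P) = L_i²; let q_i = ‖A_i‖²−L_i²
q_1 = 144.0000+25.0000−26.5000 = 142.5000
row 1: 24.0000x − 10.0000y = 105.0000  (q_2=37.5000)
row 2: 24.0000x + 10.0000y = 255.0000  (q_3=-112.5000)
Cramer on rows 1–2 → x = 7.5000, y = 7.5000

(7.5000, 7.5000)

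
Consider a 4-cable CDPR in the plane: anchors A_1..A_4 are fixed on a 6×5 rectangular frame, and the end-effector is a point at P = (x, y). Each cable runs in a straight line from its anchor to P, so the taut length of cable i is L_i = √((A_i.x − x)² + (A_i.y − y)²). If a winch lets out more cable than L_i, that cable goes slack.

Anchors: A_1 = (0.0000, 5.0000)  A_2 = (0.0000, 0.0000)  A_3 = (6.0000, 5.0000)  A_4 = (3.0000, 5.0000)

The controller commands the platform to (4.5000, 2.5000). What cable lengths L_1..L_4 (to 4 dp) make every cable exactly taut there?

L_1: Δ = A_1−P = (-4.5000, 2.5000) → ‖Δ‖ = √26.5000 = 5.1478
L_2: Δ = A_2−P = (-4.5000, -2.5000) → ‖Δ‖ = √26.5000 = 5.1478
L_3: Δ = A_3−P = (1.5000, 2.5000) → ‖Δ‖ = √8.5000 = 2.9155
L_4: Δ = A_4−P = (-1.5000, 2.5000) → ‖Δ‖ = √8.5000 = 2.9155

(5.1478, 5.1478, 2.9155, 2.9155)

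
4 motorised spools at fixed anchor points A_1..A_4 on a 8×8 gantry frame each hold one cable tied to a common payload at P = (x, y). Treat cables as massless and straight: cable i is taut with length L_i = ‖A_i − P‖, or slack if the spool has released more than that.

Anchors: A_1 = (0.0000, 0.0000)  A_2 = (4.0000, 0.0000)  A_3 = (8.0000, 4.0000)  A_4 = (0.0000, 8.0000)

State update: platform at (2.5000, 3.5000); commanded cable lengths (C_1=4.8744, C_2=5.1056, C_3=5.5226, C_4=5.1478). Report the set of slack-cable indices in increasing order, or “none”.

cable 1: L_1 = ‖A_1−P‖ = 4.3012;  C_1 = 4.8744 → slack
cable 2: L_2 = ‖A_2−P‖ = 3.8079;  C_2 = 5.1056 → slack
cable 3: L_3 = ‖A_3−P‖ = 5.5227;  C_3 = 5.5226 → taut
cable 4: L_4 = ‖A_4−P‖ = 5.1478;  C_4 = 5.1478 → taut

1, 2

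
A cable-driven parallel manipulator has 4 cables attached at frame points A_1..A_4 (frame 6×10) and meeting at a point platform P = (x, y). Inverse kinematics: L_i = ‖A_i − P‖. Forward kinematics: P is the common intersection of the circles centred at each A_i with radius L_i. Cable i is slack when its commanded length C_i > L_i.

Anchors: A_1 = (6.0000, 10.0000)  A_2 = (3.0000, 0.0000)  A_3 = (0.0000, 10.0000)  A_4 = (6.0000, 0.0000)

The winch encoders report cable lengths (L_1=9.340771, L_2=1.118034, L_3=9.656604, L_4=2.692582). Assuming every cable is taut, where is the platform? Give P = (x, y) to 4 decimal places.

each cable: (A_i−P)·(A_i−P) = L_i²; let k_i = ‖A_i‖²−L_i²
k_1 = 36.0000+100.0000−87.2500 = 48.7500
row 1: 6.0000x + 20.0000y = 41.0000  (k_2=7.7500)
row 2: 12.0000x + 0.0000y = 42.0000  (k_3=6.7500)
row 3: 0.0000x + 20.0000y = 20.0000  (k_4=28.7500)
Cramer on rows 1–2 → x = 3.5000, y = 1.0000
check cable 4: ‖A_4−P‖² = 7.2500 ≈ L_4² = 7.2500 ✓

(3.5000, 1.0000)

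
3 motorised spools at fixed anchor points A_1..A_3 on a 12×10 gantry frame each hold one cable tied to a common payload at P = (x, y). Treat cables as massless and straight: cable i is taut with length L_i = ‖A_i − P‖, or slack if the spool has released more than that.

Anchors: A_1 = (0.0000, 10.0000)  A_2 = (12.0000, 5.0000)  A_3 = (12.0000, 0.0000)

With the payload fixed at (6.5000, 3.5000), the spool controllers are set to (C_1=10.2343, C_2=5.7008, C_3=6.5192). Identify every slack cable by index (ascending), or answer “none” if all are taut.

1

cable 1: L_1 = ‖A_1−P‖ = 9.1924;  C_1 = 10.2343 → slack
cable 2: L_2 = ‖A_2−P‖ = 5.7009;  C_2 = 5.7008 → taut
cable 3: L_3 = ‖A_3−P‖ = 6.5192;  C_3 = 6.5192 → taut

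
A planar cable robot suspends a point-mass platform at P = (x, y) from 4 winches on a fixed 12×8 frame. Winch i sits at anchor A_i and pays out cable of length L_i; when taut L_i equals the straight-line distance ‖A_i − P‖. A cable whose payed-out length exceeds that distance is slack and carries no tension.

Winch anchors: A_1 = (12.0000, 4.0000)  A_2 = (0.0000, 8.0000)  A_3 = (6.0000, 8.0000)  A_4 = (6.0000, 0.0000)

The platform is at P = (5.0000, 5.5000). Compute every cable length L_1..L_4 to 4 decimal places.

(7.1589, 5.5902, 2.6926, 5.5902)

L_1 = √((12.0000−5.0000)² + (4.0000−5.5000)²) = 7.1589
L_2 = √((0.0000−5.0000)² + (8.0000−5.5000)²) = 5.5902
L_3 = √((6.0000−5.0000)² + (8.0000−5.5000)²) = 2.6926
L_4 = √((6.0000−5.0000)² + (0.0000−5.5000)²) = 5.5902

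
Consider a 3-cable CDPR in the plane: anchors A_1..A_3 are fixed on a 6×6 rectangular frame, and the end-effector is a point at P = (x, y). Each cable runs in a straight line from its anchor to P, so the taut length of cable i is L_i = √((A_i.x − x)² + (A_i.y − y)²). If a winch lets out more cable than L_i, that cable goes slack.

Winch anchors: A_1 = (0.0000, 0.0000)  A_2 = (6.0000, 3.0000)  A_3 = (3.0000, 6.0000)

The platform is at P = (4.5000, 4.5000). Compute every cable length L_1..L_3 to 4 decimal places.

L_1 = √((0.0000−4.5000)² + (0.0000−4.5000)²) = 6.3640
L_2 = √((6.0000−4.5000)² + (3.0000−4.5000)²) = 2.1213
L_3 = √((3.0000−4.5000)² + (6.0000−4.5000)²) = 2.1213

(6.3640, 2.1213, 2.1213)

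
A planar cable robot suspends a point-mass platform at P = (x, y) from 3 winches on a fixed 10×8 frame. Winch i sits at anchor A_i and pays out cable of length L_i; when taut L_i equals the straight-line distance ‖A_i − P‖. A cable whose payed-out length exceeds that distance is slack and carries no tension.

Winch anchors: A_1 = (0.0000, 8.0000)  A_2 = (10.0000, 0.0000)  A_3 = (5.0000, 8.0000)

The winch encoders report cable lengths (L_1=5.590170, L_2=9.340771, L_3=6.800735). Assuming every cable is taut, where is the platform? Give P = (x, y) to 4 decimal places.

expand ‖A_i−P‖²=L_i² and subtract eq 1 (q_i ≔ ‖A_i‖²−L_i²)
q_1 = 0.0000+64.0000−31.2500 = 32.7500
eq1−eq2 → [-20.0000  16.0000]·P = 20.0000
eq1−eq3 → [-10.0000  0.0000]·P = -10.0000
2×2 solve → P = (1.0000, 2.5000)

(1.0000, 2.5000)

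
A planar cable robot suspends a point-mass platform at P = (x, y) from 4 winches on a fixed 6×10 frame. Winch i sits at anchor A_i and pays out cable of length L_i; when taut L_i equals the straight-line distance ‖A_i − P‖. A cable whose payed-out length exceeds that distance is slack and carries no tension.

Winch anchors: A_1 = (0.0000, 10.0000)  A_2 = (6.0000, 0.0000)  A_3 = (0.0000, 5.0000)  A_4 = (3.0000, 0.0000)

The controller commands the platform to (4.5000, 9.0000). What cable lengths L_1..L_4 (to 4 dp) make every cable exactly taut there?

cable 1: Δx=-4.5000, Δy=1.0000; L_1 = √(Δx²+Δy²) = 4.6098
cable 2: Δx=1.5000, Δy=-9.0000; L_2 = √(Δx²+Δy²) = 9.1241
cable 3: Δx=-4.5000, Δy=-4.0000; L_3 = √(Δx²+Δy²) = 6.0208
cable 4: Δx=-1.5000, Δy=-9.0000; L_4 = √(Δx²+Δy²) = 9.1241

(4.6098, 9.1241, 6.0208, 9.1241)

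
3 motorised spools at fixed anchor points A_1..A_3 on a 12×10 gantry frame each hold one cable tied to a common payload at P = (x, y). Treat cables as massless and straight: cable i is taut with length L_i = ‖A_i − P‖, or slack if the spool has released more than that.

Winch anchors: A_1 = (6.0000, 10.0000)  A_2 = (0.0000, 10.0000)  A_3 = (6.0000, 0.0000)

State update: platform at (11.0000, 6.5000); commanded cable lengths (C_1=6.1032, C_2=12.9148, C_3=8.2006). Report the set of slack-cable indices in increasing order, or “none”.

i=1: geometric 6.1033 vs commanded 6.1032 ⇒ taut
i=2: geometric 11.5434 vs commanded 12.9148 ⇒ slack
i=3: geometric 8.2006 vs commanded 8.2006 ⇒ taut

2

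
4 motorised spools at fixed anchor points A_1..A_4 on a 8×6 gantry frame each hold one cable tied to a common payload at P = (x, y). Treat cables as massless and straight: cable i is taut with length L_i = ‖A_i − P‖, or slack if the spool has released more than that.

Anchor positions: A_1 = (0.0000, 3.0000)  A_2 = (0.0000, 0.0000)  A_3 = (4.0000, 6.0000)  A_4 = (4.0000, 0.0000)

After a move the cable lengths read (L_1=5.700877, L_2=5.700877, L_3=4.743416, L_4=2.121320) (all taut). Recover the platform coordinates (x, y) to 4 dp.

(5.5000, 1.5000)

each cable: (A_i−P)·(A_i−P) = L_i²; let c_i = ‖A_i‖²−L_i²
c_1 = 0.0000+9.0000−32.5000 = -23.5000
row 1: 0.0000x + 6.0000y = 9.0000  (c_2=-32.5000)
row 2: -8.0000x − 6.0000y = -53.0000  (c_3=29.5000)
row 3: -8.0000x + 6.0000y = -35.0000  (c_4=11.5000)
Cramer on rows 1–2 → x = 5.5000, y = 1.5000
check cable 4: ‖A_4−P‖² = 4.5000 ≈ L_4² = 4.5000 ✓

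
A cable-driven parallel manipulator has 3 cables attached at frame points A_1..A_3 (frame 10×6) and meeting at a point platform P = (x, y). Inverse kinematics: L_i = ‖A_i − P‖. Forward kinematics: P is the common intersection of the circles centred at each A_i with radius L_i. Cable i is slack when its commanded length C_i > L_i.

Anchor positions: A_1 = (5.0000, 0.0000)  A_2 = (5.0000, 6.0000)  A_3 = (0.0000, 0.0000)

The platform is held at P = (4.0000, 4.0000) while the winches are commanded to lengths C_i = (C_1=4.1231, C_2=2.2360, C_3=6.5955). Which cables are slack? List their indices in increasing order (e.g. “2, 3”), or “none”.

i=1: geometric 4.1231 vs commanded 4.1231 ⇒ taut
i=2: geometric 2.2361 vs commanded 2.2360 ⇒ taut
i=3: geometric 5.6569 vs commanded 6.5955 ⇒ slack

3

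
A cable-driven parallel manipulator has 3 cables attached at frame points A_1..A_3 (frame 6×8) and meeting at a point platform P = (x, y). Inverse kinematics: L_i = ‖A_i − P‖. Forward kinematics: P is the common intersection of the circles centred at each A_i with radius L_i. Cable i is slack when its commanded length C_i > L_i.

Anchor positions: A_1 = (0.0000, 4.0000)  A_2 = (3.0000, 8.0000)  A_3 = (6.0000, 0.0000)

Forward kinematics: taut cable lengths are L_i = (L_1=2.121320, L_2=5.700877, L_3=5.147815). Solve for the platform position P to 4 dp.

(1.5000, 2.5000)

expand ‖A_i−P‖²=L_i² and subtract eq 1 (q_i ≔ ‖A_i‖²−L_i²)
q_1 = 0.0000+16.0000−4.5000 = 11.5000
eq1−eq2 → [-6.0000  -8.0000]·P = -29.0000
eq1−eq3 → [-12.0000  8.0000]·P = 2.0000
2×2 solve → P = (1.5000, 2.5000)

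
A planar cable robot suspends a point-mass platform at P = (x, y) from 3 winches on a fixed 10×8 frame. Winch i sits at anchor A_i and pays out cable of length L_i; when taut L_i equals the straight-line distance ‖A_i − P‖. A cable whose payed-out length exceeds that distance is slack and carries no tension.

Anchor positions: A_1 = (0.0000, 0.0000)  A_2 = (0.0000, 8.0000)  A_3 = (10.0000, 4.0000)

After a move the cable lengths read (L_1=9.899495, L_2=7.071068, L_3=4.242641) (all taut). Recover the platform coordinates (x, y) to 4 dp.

circle eqns → linear via eq_j − eq_1; set q_j = A_j·A_j − L_j²
q_1 = 0.0000+0.0000−98.0000 = -98.0000
0.0000·x − 16.0000·y = q_1−q_2 = -112.0000
-20.0000·x − 8.0000·y = q_1−q_3 = -196.0000
solve first two rows → x=7.0000, y=7.0000

(7.0000, 7.0000)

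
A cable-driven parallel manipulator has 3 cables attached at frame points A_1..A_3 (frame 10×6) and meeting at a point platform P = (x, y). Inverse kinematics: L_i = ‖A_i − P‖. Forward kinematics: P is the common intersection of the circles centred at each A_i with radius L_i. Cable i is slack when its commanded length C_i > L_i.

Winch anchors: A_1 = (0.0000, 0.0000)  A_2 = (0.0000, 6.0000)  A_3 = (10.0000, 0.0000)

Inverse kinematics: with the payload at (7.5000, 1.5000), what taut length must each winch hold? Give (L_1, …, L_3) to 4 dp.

L_1 = √((0.0000−7.5000)² + (0.0000−1.5000)²) = 7.6485
L_2 = √((0.0000−7.5000)² + (6.0000−1.5000)²) = 8.7464
L_3 = √((10.0000−7.5000)² + (0.0000−1.5000)²) = 2.9155

(7.6485, 8.7464, 2.9155)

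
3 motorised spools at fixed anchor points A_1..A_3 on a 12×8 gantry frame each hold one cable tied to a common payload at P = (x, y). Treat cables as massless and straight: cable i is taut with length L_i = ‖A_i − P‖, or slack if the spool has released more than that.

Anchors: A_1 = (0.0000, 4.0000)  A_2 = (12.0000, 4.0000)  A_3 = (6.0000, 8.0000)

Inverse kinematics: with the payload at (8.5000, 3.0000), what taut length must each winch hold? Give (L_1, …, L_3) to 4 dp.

(8.5586, 3.6401, 5.5902)

L_1: Δ = A_1−P = (-8.5000, 1.0000) → ‖Δ‖ = √73.2500 = 8.5586
L_2: Δ = A_2−P = (3.5000, 1.0000) → ‖Δ‖ = √13.2500 = 3.6401
L_3: Δ = A_3−P = (-2.5000, 5.0000) → ‖Δ‖ = √31.2500 = 5.5902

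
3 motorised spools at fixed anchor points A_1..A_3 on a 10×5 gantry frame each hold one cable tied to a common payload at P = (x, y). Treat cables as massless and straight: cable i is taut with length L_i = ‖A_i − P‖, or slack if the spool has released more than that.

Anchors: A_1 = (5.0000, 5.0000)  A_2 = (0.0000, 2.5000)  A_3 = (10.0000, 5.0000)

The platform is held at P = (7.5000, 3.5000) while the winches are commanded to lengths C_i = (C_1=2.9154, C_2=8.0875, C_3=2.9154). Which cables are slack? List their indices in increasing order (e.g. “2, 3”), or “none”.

cable 1: √((-2.5000)²+(1.5000)²)=2.9155, C_1=2.9154: taut
cable 2: √((-7.5000)²+(-1.0000)²)=7.5664, C_2=8.0875: slack
cable 3: √((2.5000)²+(1.5000)²)=2.9155, C_3=2.9154: taut

2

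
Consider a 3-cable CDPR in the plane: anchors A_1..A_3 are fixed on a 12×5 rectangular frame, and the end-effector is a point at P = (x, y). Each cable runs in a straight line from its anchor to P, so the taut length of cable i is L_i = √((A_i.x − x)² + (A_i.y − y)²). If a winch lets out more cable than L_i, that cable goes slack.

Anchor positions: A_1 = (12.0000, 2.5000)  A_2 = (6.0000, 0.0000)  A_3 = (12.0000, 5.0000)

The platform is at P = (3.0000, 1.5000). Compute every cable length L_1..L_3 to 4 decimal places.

(9.0554, 3.3541, 9.6566)

L_1: Δ = A_1−P = (9.0000, 1.0000) → ‖Δ‖ = √82.0000 = 9.0554
L_2: Δ = A_2−P = (3.0000, -1.5000) → ‖Δ‖ = √11.2500 = 3.3541
L_3: Δ = A_3−P = (9.0000, 3.5000) → ‖Δ‖ = √93.2500 = 9.6566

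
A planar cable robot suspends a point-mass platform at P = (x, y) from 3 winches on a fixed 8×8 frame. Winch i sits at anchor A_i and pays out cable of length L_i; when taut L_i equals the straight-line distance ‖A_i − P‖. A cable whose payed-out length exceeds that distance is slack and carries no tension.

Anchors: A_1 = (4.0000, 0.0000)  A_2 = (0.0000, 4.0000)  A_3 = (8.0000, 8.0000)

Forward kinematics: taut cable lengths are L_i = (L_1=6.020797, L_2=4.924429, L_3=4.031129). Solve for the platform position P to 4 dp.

circle eqns → linear via eq_j − eq_1; set k_j = A_j·A_j − L_j²
k_1 = 16.0000+0.0000−36.2500 = -20.2500
8.0000·x − 8.0000·y = k_1−k_2 = -12.0000
-8.0000·x − 16.0000·y = k_1−k_3 = -132.0000
solve first two rows → x=4.5000, y=6.0000

(4.5000, 6.0000)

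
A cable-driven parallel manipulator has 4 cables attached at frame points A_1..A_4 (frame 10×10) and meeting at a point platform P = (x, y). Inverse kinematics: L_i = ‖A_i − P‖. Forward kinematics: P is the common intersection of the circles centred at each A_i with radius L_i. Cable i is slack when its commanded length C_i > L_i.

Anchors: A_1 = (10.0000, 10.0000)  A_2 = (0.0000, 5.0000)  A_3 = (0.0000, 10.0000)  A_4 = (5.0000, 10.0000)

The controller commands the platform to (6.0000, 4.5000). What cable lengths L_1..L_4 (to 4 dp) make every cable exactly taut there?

(6.8007, 6.0208, 8.1394, 5.5902)

L_1: Δ = A_1−P = (4.0000, 5.5000) → ‖Δ‖ = √46.2500 = 6.8007
L_2: Δ = A_2−P = (-6.0000, 0.5000) → ‖Δ‖ = √36.2500 = 6.0208
L_3: Δ = A_3−P = (-6.0000, 5.5000) → ‖Δ‖ = √66.2500 = 8.1394
L_4: Δ = A_4−P = (-1.0000, 5.5000) → ‖Δ‖ = √31.2500 = 5.5902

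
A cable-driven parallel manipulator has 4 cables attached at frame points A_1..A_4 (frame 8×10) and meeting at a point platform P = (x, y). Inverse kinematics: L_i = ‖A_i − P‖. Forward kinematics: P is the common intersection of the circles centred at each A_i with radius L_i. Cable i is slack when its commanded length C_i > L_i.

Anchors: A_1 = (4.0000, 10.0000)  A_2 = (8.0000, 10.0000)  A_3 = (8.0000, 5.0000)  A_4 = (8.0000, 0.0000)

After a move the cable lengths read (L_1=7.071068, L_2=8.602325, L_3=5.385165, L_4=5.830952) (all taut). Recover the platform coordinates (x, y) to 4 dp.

(3.0000, 3.0000)

each cable: (A_i−P)·(A_i−P) = L_i²; let c_i = ‖A_i‖²−L_i²
c_1 = 16.0000+100.0000−50.0000 = 66.0000
row 1: -8.0000x + 0.0000y = -24.0000  (c_2=90.0000)
row 2: -8.0000x + 10.0000y = 6.0000  (c_3=60.0000)
row 3: -8.0000x + 20.0000y = 36.0000  (c_4=30.0000)
Cramer on rows 1–2 → x = 3.0000, y = 3.0000
check cable 4: ‖A_4−P‖² = 34.0000 ≈ L_4² = 34.0000 ✓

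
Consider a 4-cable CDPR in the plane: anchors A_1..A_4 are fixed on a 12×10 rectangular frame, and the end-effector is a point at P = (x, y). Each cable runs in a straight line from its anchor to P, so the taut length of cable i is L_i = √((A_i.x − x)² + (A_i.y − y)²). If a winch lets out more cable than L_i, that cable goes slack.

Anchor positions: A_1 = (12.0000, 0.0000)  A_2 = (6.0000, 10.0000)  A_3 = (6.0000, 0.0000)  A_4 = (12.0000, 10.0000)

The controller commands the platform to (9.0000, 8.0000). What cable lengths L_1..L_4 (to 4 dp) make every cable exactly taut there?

L_1 = √((12.0000−9.0000)² + (0.0000−8.0000)²) = 8.5440
L_2 = √((6.0000−9.0000)² + (10.0000−8.0000)²) = 3.6056
L_3 = √((6.0000−9.0000)² + (0.0000−8.0000)²) = 8.5440
L_4 = √((12.0000−9.0000)² + (10.0000−8.0000)²) = 3.6056

(8.5440, 3.6056, 8.5440, 3.6056)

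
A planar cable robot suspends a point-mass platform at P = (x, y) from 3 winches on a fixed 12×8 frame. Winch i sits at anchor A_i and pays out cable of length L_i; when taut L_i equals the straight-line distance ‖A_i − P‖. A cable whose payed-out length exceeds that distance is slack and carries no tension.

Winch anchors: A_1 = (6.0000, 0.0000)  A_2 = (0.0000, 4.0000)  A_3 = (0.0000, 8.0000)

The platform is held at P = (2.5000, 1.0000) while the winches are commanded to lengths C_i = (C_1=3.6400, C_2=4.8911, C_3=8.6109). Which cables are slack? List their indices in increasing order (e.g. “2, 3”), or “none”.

cable 1: √((3.5000)²+(-1.0000)²)=3.6401, C_1=3.6400: taut
cable 2: √((-2.5000)²+(3.0000)²)=3.9051, C_2=4.8911: slack
cable 3: √((-2.5000)²+(7.0000)²)=7.4330, C_3=8.6109: slack

2, 3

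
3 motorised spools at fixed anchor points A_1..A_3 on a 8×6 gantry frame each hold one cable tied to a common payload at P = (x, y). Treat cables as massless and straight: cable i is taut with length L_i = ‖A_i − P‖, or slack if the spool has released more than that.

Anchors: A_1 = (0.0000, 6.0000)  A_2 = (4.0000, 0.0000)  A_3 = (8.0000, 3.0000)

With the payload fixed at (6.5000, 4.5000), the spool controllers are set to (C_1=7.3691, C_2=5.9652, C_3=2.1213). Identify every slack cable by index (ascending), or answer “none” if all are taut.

1, 2

cable 1: L_1 = ‖A_1−P‖ = 6.6708;  C_1 = 7.3691 → slack
cable 2: L_2 = ‖A_2−P‖ = 5.1478;  C_2 = 5.9652 → slack
cable 3: L_3 = ‖A_3−P‖ = 2.1213;  C_3 = 2.1213 → taut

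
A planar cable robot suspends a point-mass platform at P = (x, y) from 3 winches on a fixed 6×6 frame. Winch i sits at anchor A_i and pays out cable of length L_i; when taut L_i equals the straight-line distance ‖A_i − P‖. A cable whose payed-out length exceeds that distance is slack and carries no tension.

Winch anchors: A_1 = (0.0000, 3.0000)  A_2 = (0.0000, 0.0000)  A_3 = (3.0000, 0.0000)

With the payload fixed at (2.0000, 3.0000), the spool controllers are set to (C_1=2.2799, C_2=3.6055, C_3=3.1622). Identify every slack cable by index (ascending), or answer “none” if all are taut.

cable 1: L_1 = ‖A_1−P‖ = 2.0000;  C_1 = 2.2799 → slack
cable 2: L_2 = ‖A_2−P‖ = 3.6056;  C_2 = 3.6055 → taut
cable 3: L_3 = ‖A_3−P‖ = 3.1623;  C_3 = 3.1622 → taut

1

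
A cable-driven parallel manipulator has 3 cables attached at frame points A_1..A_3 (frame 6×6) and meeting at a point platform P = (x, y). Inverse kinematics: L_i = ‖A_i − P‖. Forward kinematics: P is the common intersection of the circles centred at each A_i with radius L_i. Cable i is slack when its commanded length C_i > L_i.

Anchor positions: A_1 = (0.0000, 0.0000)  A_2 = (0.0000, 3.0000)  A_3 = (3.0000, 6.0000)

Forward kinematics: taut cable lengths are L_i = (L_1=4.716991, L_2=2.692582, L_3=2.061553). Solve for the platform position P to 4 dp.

each cable: (A_i−P)·(A_i−P) = L_i²; let c_i = ‖A_i‖²−L_i²
c_1 = 0.0000+0.0000−22.2500 = -22.2500
row 1: 0.0000x − 6.0000y = -24.0000  (c_2=1.7500)
row 2: -6.0000x − 12.0000y = -63.0000  (c_3=40.7500)
Cramer on rows 1–2 → x = 2.5000, y = 4.0000

(2.5000, 4.0000)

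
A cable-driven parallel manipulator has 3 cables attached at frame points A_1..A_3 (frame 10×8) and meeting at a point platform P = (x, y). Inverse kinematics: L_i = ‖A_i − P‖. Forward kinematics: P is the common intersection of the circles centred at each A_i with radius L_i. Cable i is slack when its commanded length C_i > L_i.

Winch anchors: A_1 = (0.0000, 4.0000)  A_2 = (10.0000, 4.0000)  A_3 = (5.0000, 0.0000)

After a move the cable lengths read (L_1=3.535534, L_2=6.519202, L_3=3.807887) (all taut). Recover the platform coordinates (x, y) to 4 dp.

(3.5000, 3.5000)

each cable: (A_i−P)·(A_i−P) = L_i²; let c_i = ‖A_i‖²−L_i²
c_1 = 0.0000+16.0000−12.5000 = 3.5000
row 1: -20.0000x + 0.0000y = -70.0000  (c_2=73.5000)
row 2: -10.0000x + 8.0000y = -7.0000  (c_3=10.5000)
Cramer on rows 1–2 → x = 3.5000, y = 3.5000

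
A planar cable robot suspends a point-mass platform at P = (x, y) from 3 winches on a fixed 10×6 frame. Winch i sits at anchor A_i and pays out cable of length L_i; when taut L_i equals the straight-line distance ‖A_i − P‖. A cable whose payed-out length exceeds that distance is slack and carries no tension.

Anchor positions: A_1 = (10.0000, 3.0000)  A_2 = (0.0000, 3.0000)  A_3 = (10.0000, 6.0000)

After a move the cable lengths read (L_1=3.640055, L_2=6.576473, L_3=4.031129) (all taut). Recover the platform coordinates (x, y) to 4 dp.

(6.5000, 4.0000)

each cable: (A_i−P)·(A_i−P) = L_i²; let q_i = ‖A_i‖²−L_i²
q_1 = 100.0000+9.0000−13.2500 = 95.7500
row 1: 20.0000x + 0.0000y = 130.0000  (q_2=-34.2500)
row 2: 0.0000x − 6.0000y = -24.0000  (q_3=119.7500)
Cramer on rows 1–2 → x = 6.5000, y = 4.0000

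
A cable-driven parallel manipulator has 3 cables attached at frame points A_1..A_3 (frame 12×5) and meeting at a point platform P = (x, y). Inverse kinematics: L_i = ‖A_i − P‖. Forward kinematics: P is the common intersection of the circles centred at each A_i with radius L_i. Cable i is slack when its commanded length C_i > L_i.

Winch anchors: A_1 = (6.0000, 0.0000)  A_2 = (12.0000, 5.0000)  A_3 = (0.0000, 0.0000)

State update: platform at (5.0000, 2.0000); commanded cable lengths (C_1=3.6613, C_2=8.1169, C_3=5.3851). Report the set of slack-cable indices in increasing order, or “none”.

1, 2

i=1: geometric 2.2361 vs commanded 3.6613 ⇒ slack
i=2: geometric 7.6158 vs commanded 8.1169 ⇒ slack
i=3: geometric 5.3852 vs commanded 5.3851 ⇒ taut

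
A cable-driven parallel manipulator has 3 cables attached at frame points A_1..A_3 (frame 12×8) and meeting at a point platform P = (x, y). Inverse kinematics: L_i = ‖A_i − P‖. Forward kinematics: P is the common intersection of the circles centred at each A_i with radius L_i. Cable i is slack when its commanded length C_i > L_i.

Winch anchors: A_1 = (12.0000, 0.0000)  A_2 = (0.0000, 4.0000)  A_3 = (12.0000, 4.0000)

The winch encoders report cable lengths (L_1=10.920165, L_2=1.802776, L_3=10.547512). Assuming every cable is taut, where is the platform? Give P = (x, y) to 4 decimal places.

circle eqns → linear via eq_j − eq_1; set c_j = A_j·A_j − L_j²
c_1 = 144.0000+0.0000−119.2500 = 24.7500
24.0000·x − 8.0000·y = c_1−c_2 = 12.0000
0.0000·x − 8.0000·y = c_1−c_3 = -24.0000
solve first two rows → x=1.5000, y=3.0000

(1.5000, 3.0000)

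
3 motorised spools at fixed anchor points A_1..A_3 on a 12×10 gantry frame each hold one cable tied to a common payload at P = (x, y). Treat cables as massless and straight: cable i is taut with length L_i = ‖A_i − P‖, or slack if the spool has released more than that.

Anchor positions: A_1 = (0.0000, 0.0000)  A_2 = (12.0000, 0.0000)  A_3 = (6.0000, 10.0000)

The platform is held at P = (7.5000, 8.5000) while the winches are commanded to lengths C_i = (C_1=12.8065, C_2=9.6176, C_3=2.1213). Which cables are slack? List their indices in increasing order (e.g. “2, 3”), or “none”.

cable 1: L_1 = ‖A_1−P‖ = 11.3358;  C_1 = 12.8065 → slack
cable 2: L_2 = ‖A_2−P‖ = 9.6177;  C_2 = 9.6176 → taut
cable 3: L_3 = ‖A_3−P‖ = 2.1213;  C_3 = 2.1213 → taut

1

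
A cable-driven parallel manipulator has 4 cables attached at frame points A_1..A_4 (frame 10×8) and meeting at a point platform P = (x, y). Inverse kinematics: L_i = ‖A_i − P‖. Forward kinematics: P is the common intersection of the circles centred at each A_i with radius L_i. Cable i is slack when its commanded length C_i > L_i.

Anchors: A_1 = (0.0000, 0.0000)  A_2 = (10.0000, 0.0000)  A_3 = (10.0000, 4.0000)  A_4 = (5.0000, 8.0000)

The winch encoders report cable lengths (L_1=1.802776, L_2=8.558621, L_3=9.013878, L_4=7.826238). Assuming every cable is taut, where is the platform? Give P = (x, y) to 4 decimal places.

(1.5000, 1.0000)

expand ‖A_i−P‖²=L_i² and subtract eq 1 (c_i ≔ ‖A_i‖²−L_i²)
c_1 = 0.0000+0.0000−3.2500 = -3.2500
eq1−eq2 → [-20.0000  0.0000]·P = -30.0000
eq1−eq3 → [-20.0000  -8.0000]·P = -38.0000
eq1−eq4 → [-10.0000  -16.0000]·P = -31.0000
2×2 solve → P = (1.5000, 1.0000)
check cable 4: ‖A_4−P‖² = 61.2500 ≈ L_4² = 61.2500 ✓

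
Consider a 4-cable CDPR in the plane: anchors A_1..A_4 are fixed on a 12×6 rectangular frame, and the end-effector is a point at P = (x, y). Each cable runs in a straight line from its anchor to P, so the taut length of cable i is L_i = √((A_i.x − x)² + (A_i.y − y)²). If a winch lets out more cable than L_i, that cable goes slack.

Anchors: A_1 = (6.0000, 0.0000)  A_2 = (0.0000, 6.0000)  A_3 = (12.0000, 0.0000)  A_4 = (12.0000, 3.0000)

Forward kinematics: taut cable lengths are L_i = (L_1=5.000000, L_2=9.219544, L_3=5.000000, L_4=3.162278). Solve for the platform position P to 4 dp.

expand ‖A_i−P‖²=L_i² and subtract eq 1 (q_i ≔ ‖A_i‖²−L_i²)
q_1 = 36.0000+0.0000−25.0000 = 11.0000
eq1−eq2 → [12.0000  -12.0000]·P = 60.0000
eq1−eq3 → [-12.0000  0.0000]·P = -108.0000
eq1−eq4 → [-12.0000  -6.0000]·P = -132.0000
2×2 solve → P = (9.0000, 4.0000)
check cable 4: ‖A_4−P‖² = 10.0000 ≈ L_4² = 10.0000 ✓

(9.0000, 4.0000)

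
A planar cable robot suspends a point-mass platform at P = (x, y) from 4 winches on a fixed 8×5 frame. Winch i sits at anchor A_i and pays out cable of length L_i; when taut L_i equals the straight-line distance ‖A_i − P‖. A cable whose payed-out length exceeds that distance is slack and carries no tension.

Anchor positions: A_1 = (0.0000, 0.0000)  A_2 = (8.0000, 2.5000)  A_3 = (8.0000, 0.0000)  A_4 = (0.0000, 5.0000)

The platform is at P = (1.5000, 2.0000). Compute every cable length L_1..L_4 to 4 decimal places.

L_1: Δ = A_1−P = (-1.5000, -2.0000) → ‖Δ‖ = √6.2500 = 2.5000
L_2: Δ = A_2−P = (6.5000, 0.5000) → ‖Δ‖ = √42.5000 = 6.5192
L_3: Δ = A_3−P = (6.5000, -2.0000) → ‖Δ‖ = √46.2500 = 6.8007
L_4: Δ = A_4−P = (-1.5000, 3.0000) → ‖Δ‖ = √11.2500 = 3.3541

(2.5000, 6.5192, 6.8007, 3.3541)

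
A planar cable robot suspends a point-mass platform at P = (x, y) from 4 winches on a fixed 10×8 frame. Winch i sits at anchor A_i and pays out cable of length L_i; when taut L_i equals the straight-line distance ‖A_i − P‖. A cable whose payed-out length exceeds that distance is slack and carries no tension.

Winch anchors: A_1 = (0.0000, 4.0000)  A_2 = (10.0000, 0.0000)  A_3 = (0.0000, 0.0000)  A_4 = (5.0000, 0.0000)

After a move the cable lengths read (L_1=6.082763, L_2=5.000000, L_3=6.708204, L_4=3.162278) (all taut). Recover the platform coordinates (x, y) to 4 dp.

each cable: (A_i−P)·(A_i−P) = L_i²; let q_i = ‖A_i‖²−L_i²
q_1 = 0.0000+16.0000−37.0000 = -21.0000
row 1: -20.0000x + 8.0000y = -96.0000  (q_2=75.0000)
row 2: 0.0000x + 8.0000y = 24.0000  (q_3=-45.0000)
row 3: -10.0000x + 8.0000y = -36.0000  (q_4=15.0000)
Cramer on rows 1–2 → x = 6.0000, y = 3.0000
check cable 4: ‖A_4−P‖² = 10.0000 ≈ L_4² = 10.0000 ✓

(6.0000, 3.0000)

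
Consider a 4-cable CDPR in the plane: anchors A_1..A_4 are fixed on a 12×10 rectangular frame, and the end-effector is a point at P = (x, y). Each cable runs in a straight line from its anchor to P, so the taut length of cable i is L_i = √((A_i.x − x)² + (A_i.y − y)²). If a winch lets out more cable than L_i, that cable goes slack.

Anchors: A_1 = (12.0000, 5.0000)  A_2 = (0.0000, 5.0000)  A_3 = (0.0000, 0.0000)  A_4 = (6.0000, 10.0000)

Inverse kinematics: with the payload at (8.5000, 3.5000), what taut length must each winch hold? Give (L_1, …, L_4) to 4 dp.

(3.8079, 8.6313, 9.1924, 6.9642)

L_1: Δ = A_1−P = (3.5000, 1.5000) → ‖Δ‖ = √14.5000 = 3.8079
L_2: Δ = A_2−P = (-8.5000, 1.5000) → ‖Δ‖ = √74.5000 = 8.6313
L_3: Δ = A_3−P = (-8.5000, -3.5000) → ‖Δ‖ = √84.5000 = 9.1924
L_4: Δ = A_4−P = (-2.5000, 6.5000) → ‖Δ‖ = √48.5000 = 6.9642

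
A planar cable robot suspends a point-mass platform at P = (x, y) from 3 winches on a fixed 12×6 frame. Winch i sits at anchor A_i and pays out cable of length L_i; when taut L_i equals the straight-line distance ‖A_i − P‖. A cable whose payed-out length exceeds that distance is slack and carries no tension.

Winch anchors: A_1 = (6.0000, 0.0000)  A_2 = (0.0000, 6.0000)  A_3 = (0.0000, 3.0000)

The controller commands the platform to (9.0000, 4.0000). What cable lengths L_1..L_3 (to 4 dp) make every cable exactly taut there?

L_1 = √((6.0000−9.0000)² + (0.0000−4.0000)²) = 5.0000
L_2 = √((0.0000−9.0000)² + (6.0000−4.0000)²) = 9.2195
L_3 = √((0.0000−9.0000)² + (3.0000−4.0000)²) = 9.0554

(5.0000, 9.2195, 9.0554)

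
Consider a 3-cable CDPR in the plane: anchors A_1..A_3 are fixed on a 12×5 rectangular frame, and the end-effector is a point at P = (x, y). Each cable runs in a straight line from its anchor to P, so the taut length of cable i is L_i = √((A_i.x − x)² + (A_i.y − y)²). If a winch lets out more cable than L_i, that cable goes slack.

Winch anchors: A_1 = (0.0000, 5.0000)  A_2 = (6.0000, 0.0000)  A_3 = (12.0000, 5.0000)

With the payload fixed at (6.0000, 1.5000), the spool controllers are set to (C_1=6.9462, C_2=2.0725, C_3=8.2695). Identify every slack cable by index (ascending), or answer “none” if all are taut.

2, 3

cable 1: L_1 = ‖A_1−P‖ = 6.9462;  C_1 = 6.9462 → taut
cable 2: L_2 = ‖A_2−P‖ = 1.5000;  C_2 = 2.0725 → slack
cable 3: L_3 = ‖A_3−P‖ = 6.9462;  C_3 = 8.2695 → slack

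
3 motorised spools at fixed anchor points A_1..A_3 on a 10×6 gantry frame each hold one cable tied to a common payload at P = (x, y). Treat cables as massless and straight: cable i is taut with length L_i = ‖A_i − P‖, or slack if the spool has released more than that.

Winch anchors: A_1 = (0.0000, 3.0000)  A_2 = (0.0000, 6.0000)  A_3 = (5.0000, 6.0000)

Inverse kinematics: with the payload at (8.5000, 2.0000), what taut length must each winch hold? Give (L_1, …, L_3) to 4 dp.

L_1: Δ = A_1−P = (-8.5000, 1.0000) → ‖Δ‖ = √73.2500 = 8.5586
L_2: Δ = A_2−P = (-8.5000, 4.0000) → ‖Δ‖ = √88.2500 = 9.3941
L_3: Δ = A_3−P = (-3.5000, 4.0000) → ‖Δ‖ = √28.2500 = 5.3151

(8.5586, 9.3941, 5.3151)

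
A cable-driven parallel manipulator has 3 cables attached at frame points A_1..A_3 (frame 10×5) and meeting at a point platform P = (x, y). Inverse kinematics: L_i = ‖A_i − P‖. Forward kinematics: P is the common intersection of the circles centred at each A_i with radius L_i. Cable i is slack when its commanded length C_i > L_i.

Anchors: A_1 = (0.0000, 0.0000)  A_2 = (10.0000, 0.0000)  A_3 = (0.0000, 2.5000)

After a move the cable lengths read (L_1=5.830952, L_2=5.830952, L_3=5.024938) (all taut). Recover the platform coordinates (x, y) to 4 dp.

circle eqns → linear via eq_j − eq_1; set q_j = A_j·A_j − L_j²
q_1 = 0.0000+0.0000−34.0000 = -34.0000
-20.0000·x + 0.0000·y = q_1−q_2 = -100.0000
0.0000·x − 5.0000·y = q_1−q_3 = -15.0000
solve first two rows → x=5.0000, y=3.0000

(5.0000, 3.0000)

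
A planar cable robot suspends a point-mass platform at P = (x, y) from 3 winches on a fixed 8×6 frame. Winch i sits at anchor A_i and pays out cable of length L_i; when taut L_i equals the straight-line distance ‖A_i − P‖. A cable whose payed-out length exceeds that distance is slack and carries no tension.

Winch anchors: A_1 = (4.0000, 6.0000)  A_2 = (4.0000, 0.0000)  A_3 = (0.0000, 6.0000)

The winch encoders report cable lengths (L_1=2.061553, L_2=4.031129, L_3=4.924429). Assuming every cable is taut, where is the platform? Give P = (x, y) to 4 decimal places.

each cable: (A_i−P)·(A_i−P) = L_i²; let k_i = ‖A_i‖²−L_i²
k_1 = 16.0000+36.0000−4.2500 = 47.7500
row 1: 0.0000x + 12.0000y = 48.0000  (k_2=-0.2500)
row 2: 8.0000x + 0.0000y = 36.0000  (k_3=11.7500)
Cramer on rows 1–2 → x = 4.5000, y = 4.0000

(4.5000, 4.0000)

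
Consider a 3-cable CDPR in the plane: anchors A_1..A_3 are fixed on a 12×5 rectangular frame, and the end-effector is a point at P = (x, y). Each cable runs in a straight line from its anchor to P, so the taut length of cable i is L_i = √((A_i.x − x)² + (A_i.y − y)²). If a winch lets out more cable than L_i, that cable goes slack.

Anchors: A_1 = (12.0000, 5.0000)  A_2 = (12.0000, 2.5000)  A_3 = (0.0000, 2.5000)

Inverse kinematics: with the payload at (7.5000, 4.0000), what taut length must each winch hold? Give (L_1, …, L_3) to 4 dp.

(4.6098, 4.7434, 7.6485)

L_1: Δ = A_1−P = (4.5000, 1.0000) → ‖Δ‖ = √21.2500 = 4.6098
L_2: Δ = A_2−P = (4.5000, -1.5000) → ‖Δ‖ = √22.5000 = 4.7434
L_3: Δ = A_3−P = (-7.5000, -1.5000) → ‖Δ‖ = √58.5000 = 7.6485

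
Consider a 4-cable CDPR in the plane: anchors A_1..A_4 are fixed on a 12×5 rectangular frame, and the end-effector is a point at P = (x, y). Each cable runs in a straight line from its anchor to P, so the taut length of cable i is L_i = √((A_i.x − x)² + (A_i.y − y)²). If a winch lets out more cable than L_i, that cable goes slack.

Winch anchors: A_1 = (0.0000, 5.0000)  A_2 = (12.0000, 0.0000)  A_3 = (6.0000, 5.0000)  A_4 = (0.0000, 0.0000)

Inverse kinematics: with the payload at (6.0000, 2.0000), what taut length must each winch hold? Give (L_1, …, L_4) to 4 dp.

(6.7082, 6.3246, 3.0000, 6.3246)

L_1: Δ = A_1−P = (-6.0000, 3.0000) → ‖Δ‖ = √45.0000 = 6.7082
L_2: Δ = A_2−P = (6.0000, -2.0000) → ‖Δ‖ = √40.0000 = 6.3246
L_3: Δ = A_3−P = (0.0000, 3.0000) → ‖Δ‖ = √9.0000 = 3.0000
L_4: Δ = A_4−P = (-6.0000, -2.0000) → ‖Δ‖ = √40.0000 = 6.3246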